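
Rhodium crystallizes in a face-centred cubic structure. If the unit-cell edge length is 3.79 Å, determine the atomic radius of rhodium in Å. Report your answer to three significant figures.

1.34 Å

In an FCC lattice, atoms touch along the face diagonal, so √2·a = 4r.
r = √2·a/4 = 1.4142 × 3.79 / 4 = 1.34 Å.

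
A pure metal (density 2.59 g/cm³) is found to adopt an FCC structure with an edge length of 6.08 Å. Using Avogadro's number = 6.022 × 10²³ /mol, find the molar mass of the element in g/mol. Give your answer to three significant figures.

87.6 g/mol

An FCC cell has Z = 4 atoms; a = 6.080 × 10^-8 cm.
M = ρ·N_A·a³/Z = 2.59 × 6.022 × 10²³ × 2.248 × 10^-22 / 4 = 87.6 g/mol.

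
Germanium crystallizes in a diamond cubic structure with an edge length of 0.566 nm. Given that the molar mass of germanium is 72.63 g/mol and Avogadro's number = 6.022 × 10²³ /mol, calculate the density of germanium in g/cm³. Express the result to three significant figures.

5.32 g/cm³

A diamond cubic unit cell contains Z = 8 atoms.
Cell volume: a³ = (0.566 nm)³ = (5.660 × 10^-8 cm)³ = 1.813 × 10^-22 cm³.
ρ = Z·M/(N_A·a³) = 8 × 72.63 / (6.022 × 10²³ × 1.813 × 10^-22) = 5.321 g/cm³.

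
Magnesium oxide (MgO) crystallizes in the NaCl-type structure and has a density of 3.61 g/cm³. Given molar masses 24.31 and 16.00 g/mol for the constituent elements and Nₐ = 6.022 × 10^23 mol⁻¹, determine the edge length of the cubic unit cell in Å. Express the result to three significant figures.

M(MgO) = 40.31 g/mol; Z = 4 formula units per cell.
a³ = Z·M/(N_A·ρ) = 4 × 40.31 / (6.022 × 10²³ × 3.61) = 7.417 × 10^-23 cm³, so a = 4.202 × 10^-8 cm = 4.20 Å.

4.20 Å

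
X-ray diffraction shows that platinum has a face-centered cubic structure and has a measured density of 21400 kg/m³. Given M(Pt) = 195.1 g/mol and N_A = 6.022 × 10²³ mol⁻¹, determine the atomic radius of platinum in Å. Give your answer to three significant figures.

1.39 Å

For an FCC cell (Z = 4), a³ = Z·M/(N_A·ρ) = 4 × 195.1 / (6.022 × 10²³ × 21.40) = 6.056 × 10^-23 cm³, so a = 3.927 × 10^-8 cm = 3.927 Å.
Atoms touch along the face diagonal, so √2·a = 4r, so r = 0.3536 × a = 1.39 Å.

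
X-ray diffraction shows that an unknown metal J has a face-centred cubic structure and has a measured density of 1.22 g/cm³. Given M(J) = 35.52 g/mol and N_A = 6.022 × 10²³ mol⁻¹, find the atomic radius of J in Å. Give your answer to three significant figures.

2.04 Å

For an FCC cell (Z = 4), a³ = Z·M/(N_A·ρ) = 4 × 35.52 / (6.022 × 10²³ × 1.220) = 1.934 × 10^-22 cm³, so a = 5.783 × 10^-8 cm = 5.783 Å.
Atoms touch along the face diagonal, so √2·a = 4r, so r = 0.3536 × a = 2.04 Å.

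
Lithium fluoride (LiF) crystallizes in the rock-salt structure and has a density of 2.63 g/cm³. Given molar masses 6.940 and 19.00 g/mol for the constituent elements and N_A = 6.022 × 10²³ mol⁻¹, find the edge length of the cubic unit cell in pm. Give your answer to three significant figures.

403 pm

M(LiF) = 25.94 g/mol; Z = 4 formula units per cell.
a³ = Z·M/(N_A·ρ) = 4 × 25.94 / (6.022 × 10²³ × 2.63) = 6.551 × 10^-23 cm³, so a = 4.031 × 10^-8 cm = 403 pm.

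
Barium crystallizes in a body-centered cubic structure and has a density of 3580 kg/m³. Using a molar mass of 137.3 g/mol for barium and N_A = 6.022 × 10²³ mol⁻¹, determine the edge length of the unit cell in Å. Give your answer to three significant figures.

With Z = 2 atoms per BCC cell, a³ = Z·M/(N_A·ρ) = 2 × 137.3 / (6.022 × 10²³ × 3.580 g/cm³) = 1.274 × 10^-22 cm³.
a = (1.274 × 10^-22)^(1/3) = 5.031 × 10^-8 cm = 5.03 Å.

5.03 Å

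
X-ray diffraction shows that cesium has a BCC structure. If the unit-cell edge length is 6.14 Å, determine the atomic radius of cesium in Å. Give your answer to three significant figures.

2.66 Å

In a BCC lattice, atoms touch along the body diagonal, so √3·a = 4r.
r = √3·a/4 = 1.7321 × 6.14 / 4 = 2.66 Å.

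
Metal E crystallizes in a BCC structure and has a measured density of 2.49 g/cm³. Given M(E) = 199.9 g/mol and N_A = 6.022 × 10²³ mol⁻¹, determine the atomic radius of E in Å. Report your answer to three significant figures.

2.79 Å

For a BCC cell (Z = 2), a³ = Z·M/(N_A·ρ) = 2 × 199.9 / (6.022 × 10²³ × 2.490) = 2.666 × 10^-22 cm³, so a = 6.436 × 10^-8 cm = 6.436 Å.
Atoms touch along the body diagonal, so √3·a = 4r, so r = 0.4330 × a = 2.79 Å.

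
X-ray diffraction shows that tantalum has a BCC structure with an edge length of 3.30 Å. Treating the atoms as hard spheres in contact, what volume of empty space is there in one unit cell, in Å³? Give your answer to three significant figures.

11.5 Å³

In a BCC lattice atoms touch along the body diagonal, so √3·a = 4r, so r = 0.4330a = 1.429 Å.
V_cell = a³ = 35.94 Å³; V_atoms = 2 × (4/3)πr³ = 24.44 Å³.
Empty space = 35.94 − 24.44 = 11.5 Å³.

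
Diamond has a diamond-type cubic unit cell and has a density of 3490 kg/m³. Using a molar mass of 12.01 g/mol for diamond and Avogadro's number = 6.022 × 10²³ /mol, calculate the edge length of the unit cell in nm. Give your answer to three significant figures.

With Z = 8 atoms per diamond cubic cell, a³ = Z·M/(N_A·ρ) = 8 × 12.01 / (6.022 × 10²³ × 3.490 g/cm³) = 4.572 × 10^-23 cm³.
a = (4.572 × 10^-23)^(1/3) = 3.576 × 10^-8 cm = 0.358 nm.

0.358 nm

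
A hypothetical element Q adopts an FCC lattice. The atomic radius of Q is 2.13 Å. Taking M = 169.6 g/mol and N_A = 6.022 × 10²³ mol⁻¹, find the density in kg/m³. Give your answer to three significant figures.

In an FCC lattice, atoms touch along the face diagonal, so √2·a = 4r, giving a = 6.025 Å = 6.025 × 10^-8 cm.
With Z = 4, ρ = Z·M/(N_A·a³) = 4 × 169.6 / (6.022 × 10²³ × 2.187 × 10^-22) = 5.152 g/cm³ = 5150 kg/m³.

5150 kg/m³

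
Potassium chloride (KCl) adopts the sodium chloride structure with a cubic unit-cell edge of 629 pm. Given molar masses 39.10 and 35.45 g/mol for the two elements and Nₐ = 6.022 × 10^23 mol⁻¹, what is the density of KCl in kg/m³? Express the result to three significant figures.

1990 kg/m³

The sodium chloride structure contains Z = 4 formula units per cell; M(KCl) = 39.10 + 35.45 = 74.55 g/mol.
a³ = (6.290 × 10^-8 cm)³ = 2.489 × 10^-22 cm³.
ρ = 4 × 74.55 / (6.022 × 10²³ × 2.489 × 10^-22) = 1.990 g/cm³ = 1990 kg/m³.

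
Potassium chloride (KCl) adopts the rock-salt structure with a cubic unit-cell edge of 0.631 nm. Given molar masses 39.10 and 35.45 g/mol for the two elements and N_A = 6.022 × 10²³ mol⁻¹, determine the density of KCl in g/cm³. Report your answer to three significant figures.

The rock-salt structure contains Z = 4 formula units per cell; M(KCl) = 39.10 + 35.45 = 74.55 g/mol.
a³ = (6.310 × 10^-8 cm)³ = 2.512 × 10^-22 cm³.
ρ = 4 × 74.55 / (6.022 × 10²³ × 2.512 × 10^-22) = 1.971 g/cm³.

1.97 g/cm³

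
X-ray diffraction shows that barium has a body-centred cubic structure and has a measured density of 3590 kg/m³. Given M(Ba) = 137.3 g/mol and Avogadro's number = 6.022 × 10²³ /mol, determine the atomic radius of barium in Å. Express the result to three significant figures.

For a BCC cell (Z = 2), a³ = Z·M/(N_A·ρ) = 2 × 137.3 / (6.022 × 10²³ × 3.590) = 1.270 × 10^-22 cm³, so a = 5.027 × 10^-8 cm = 5.027 Å.
Atoms touch along the body diagonal, so √3·a = 4r, so r = 0.4330 × a = 2.18 Å.

2.18 Å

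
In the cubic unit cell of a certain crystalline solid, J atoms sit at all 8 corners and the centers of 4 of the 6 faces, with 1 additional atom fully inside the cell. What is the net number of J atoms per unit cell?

Corner atoms are shared by 8 cells (1/8 each), face atoms by 2 (1/2 each), interior atoms are unshared.
Net atoms = 8 × 1/8 + 4 × 1/2 + 1 = 1 + 2 + 1 = 4.

4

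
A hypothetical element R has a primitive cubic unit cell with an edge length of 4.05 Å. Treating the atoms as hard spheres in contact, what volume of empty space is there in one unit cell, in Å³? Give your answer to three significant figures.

31.6 Å³

In a simple cubic lattice atoms touch along the cell edge, so a = 2r, so r = 0.5000a = 2.025 Å.
V_cell = a³ = 66.43 Å³; V_atoms = 1 × (4/3)πr³ = 34.78 Å³.
Empty space = 66.43 − 34.78 = 31.6 Å³.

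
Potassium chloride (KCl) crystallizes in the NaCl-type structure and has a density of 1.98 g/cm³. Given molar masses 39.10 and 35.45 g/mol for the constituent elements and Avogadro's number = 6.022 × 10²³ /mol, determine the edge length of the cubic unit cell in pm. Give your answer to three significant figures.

M(KCl) = 74.55 g/mol; Z = 4 formula units per cell.
a³ = Z·M/(N_A·ρ) = 4 × 74.55 / (6.022 × 10²³ × 1.98) = 2.501 × 10^-22 cm³, so a = 6.300 × 10^-8 cm = 630 pm.

630 pm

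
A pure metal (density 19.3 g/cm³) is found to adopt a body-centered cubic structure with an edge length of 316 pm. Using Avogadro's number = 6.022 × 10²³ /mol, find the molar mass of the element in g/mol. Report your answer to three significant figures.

A BCC cell has Z = 2 atoms; a = 3.160 × 10^-8 cm.
M = ρ·N_A·a³/Z = 19.3 × 6.022 × 10²³ × 3.155 × 10^-23 / 2 = 183 g/mol.

183 g/mol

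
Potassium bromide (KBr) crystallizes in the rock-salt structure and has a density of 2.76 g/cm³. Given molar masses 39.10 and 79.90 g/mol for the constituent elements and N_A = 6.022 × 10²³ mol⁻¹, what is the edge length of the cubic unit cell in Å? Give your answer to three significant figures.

M(KBr) = 119.0 g/mol; Z = 4 formula units per cell.
a³ = Z·M/(N_A·ρ) = 4 × 119.0 / (6.022 × 10²³ × 2.76) = 2.864 × 10^-22 cm³, so a = 6.592 × 10^-8 cm = 6.59 Å.

6.59 Å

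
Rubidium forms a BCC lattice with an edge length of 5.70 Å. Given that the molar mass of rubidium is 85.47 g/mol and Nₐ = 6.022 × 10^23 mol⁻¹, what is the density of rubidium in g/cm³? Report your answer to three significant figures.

1.53 g/cm³

A BCC unit cell contains Z = 2 atoms.
Cell volume: a³ = (5.70 Å)³ = (5.700 × 10^-8 cm)³ = 1.852 × 10^-22 cm³.
ρ = Z·M/(N_A·a³) = 2 × 85.47 / (6.022 × 10²³ × 1.852 × 10^-22) = 1.533 g/cm³.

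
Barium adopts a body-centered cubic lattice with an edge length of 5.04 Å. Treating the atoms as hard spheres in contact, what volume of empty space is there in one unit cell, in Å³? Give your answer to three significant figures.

40.9 Å³

In a BCC lattice atoms touch along the body diagonal, so √3·a = 4r, so r = 0.4330a = 2.182 Å.
V_cell = a³ = 128.0 Å³; V_atoms = 2 × (4/3)πr³ = 87.08 Å³.
Empty space = 128.0 − 87.08 = 40.9 Å³.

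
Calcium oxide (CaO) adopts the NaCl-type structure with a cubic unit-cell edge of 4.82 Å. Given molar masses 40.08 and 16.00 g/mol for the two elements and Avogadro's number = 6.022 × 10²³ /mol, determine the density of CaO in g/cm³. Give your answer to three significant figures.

3.33 g/cm³

The NaCl-type structure contains Z = 4 formula units per cell; M(CaO) = 40.08 + 16.00 = 56.08 g/mol.
a³ = (4.820 × 10^-8 cm)³ = 1.120 × 10^-22 cm³.
ρ = 4 × 56.08 / (6.022 × 10²³ × 1.120 × 10^-22) = 3.326 g/cm³.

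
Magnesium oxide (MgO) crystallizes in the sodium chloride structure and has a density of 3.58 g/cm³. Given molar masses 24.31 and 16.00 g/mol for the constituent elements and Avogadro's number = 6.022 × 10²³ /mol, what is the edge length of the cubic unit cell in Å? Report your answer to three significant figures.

M(MgO) = 40.31 g/mol; Z = 4 formula units per cell.
a³ = Z·M/(N_A·ρ) = 4 × 40.31 / (6.022 × 10²³ × 3.58) = 7.479 × 10^-23 cm³, so a = 4.213 × 10^-8 cm = 4.21 Å.

4.21 Å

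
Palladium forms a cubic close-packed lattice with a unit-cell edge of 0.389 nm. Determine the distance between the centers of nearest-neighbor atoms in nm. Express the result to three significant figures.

In an FCC structure, atoms touch along the face diagonal, so √2·a = 4r; the nearest-neighbor distance equals 2r = 0.7071·a.
d = 0.7071 × 0.389 = 0.275 nm.

0.275 nm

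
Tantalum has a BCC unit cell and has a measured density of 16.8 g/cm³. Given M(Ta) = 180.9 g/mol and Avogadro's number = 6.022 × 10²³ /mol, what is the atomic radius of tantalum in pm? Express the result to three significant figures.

143 pm

For a BCC cell (Z = 2), a³ = Z·M/(N_A·ρ) = 2 × 180.9 / (6.022 × 10²³ × 16.80) = 3.576 × 10^-23 cm³, so a = 3.295 × 10^-8 cm = 329.5 pm.
Atoms touch along the body diagonal, so √3·a = 4r, so r = 0.4330 × a = 143 pm.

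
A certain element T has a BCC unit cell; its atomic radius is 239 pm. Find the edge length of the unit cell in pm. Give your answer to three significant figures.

552 pm

In a BCC lattice, atoms touch along the body diagonal, so √3·a = 4r.
a = 4r/√3 = 4 × 239 / 1.7321 = 552 pm.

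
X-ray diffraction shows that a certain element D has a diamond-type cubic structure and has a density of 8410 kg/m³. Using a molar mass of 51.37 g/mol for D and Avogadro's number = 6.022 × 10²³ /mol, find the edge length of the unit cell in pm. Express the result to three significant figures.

With Z = 8 atoms per diamond cubic cell, a³ = Z·M/(N_A·ρ) = 8 × 51.37 / (6.022 × 10²³ × 8.410 g/cm³) = 8.115 × 10^-23 cm³.
a = (8.115 × 10^-23)^(1/3) = 4.329 × 10^-8 cm = 433 pm.

433 pm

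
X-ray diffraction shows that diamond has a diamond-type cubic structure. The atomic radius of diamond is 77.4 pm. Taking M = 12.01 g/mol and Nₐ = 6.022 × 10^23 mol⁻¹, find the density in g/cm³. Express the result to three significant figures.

In a diamond cubic lattice, nearest neighbors lie along the body diagonal with √3·a = 8r, giving a = 357.5 pm = 3.575 × 10^-8 cm.
With Z = 8, ρ = Z·M/(N_A·a³) = 8 × 12.01 / (6.022 × 10²³ × 4.569 × 10^-23) = 3.492 g/cm³.

3.49 g/cm³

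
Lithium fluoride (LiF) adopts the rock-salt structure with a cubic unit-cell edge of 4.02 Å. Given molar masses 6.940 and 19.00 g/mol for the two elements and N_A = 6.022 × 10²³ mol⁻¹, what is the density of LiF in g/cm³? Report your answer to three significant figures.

The rock-salt structure contains Z = 4 formula units per cell; M(LiF) = 6.940 + 19.00 = 25.94 g/mol.
a³ = (4.020 × 10^-8 cm)³ = 6.496 × 10^-23 cm³.
ρ = 4 × 25.94 / (6.022 × 10²³ × 6.496 × 10^-23) = 2.652 g/cm³.

2.65 g/cm³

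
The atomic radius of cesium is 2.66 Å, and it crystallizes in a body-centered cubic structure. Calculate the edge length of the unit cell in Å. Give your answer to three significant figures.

6.14 Å

In a BCC lattice, atoms touch along the body diagonal, so √3·a = 4r.
a = 4r/√3 = 4 × 2.66 / 1.7321 = 6.14 Å.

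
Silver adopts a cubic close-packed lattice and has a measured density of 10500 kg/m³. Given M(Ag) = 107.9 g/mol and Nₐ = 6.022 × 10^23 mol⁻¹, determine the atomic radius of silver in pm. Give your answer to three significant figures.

144 pm

For an FCC cell (Z = 4), a³ = Z·M/(N_A·ρ) = 4 × 107.9 / (6.022 × 10²³ × 10.50) = 6.826 × 10^-23 cm³, so a = 4.087 × 10^-8 cm = 408.7 pm.
Atoms touch along the face diagonal, so √2·a = 4r, so r = 0.3536 × a = 144 pm.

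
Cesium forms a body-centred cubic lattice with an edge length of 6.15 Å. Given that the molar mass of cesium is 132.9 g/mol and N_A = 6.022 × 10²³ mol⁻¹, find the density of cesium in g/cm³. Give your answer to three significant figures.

1.90 g/cm³

A BCC unit cell contains Z = 2 atoms.
Cell volume: a³ = (6.15 Å)³ = (6.150 × 10^-8 cm)³ = 2.326 × 10^-22 cm³.
ρ = Z·M/(N_A·a³) = 2 × 132.9 / (6.022 × 10²³ × 2.326 × 10^-22) = 1.898 g/cm³.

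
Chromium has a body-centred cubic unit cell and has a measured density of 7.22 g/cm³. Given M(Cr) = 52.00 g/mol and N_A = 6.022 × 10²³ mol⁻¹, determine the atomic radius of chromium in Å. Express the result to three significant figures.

1.25 Å

For a BCC cell (Z = 2), a³ = Z·M/(N_A·ρ) = 2 × 52.00 / (6.022 × 10²³ × 7.220) = 2.392 × 10^-23 cm³, so a = 2.881 × 10^-8 cm = 2.881 Å.
Atoms touch along the body diagonal, so √3·a = 4r, so r = 0.4330 × a = 1.25 Å.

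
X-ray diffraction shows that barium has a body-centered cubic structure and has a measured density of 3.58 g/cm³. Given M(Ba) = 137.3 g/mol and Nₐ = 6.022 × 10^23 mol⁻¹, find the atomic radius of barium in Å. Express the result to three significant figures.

2.18 Å

For a BCC cell (Z = 2), a³ = Z·M/(N_A·ρ) = 2 × 137.3 / (6.022 × 10²³ × 3.580) = 1.274 × 10^-22 cm³, so a = 5.031 × 10^-8 cm = 5.031 Å.
Atoms touch along the body diagonal, so √3·a = 4r, so r = 0.4330 × a = 2.18 Å.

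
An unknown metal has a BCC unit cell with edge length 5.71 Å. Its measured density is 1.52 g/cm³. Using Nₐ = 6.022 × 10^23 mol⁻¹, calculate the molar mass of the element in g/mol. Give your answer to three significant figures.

A BCC cell has Z = 2 atoms; a = 5.710 × 10^-8 cm.
M = ρ·N_A·a³/Z = 1.52 × 6.022 × 10²³ × 1.862 × 10^-22 / 2 = 85.2 g/mol.

85.2 g/mol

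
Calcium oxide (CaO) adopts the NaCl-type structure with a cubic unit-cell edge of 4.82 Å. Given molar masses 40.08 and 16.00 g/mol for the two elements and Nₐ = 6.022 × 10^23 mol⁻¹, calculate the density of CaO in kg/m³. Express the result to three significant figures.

3330 kg/m³

The NaCl-type structure contains Z = 4 formula units per cell; M(CaO) = 40.08 + 16.00 = 56.08 g/mol.
a³ = (4.820 × 10^-8 cm)³ = 1.120 × 10^-22 cm³.
ρ = 4 × 56.08 / (6.022 × 10²³ × 1.120 × 10^-22) = 3.326 g/cm³ = 3330 kg/m³.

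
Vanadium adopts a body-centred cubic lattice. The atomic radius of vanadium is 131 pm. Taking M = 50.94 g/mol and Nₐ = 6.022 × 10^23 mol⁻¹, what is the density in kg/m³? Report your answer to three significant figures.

In a BCC lattice, atoms touch along the body diagonal, so √3·a = 4r, giving a = 302.5 pm = 3.025 × 10^-8 cm.
With Z = 2, ρ = Z·M/(N_A·a³) = 2 × 50.94 / (6.022 × 10²³ × 2.769 × 10^-23) = 6.110 g/cm³ = 6110 kg/m³.

6110 kg/m³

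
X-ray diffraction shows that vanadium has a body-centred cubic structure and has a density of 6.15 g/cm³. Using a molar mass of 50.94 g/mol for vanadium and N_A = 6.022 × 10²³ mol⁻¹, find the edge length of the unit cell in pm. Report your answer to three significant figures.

302 pm

With Z = 2 atoms per BCC cell, a³ = Z·M/(N_A·ρ) = 2 × 50.94 / (6.022 × 10²³ × 6.150 g/cm³) = 2.751 × 10^-23 cm³.
a = (2.751 × 10^-23)^(1/3) = 3.019 × 10^-8 cm = 302 pm.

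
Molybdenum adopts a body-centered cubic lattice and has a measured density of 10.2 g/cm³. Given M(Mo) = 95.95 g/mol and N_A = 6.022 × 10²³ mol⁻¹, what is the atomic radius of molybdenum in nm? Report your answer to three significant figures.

0.136 nm

For a BCC cell (Z = 2), a³ = Z·M/(N_A·ρ) = 2 × 95.95 / (6.022 × 10²³ × 10.20) = 3.124 × 10^-23 cm³, so a = 3.150 × 10^-8 cm = 0.3150 nm.
Atoms touch along the body diagonal, so √3·a = 4r, so r = 0.4330 × a = 0.136 nm.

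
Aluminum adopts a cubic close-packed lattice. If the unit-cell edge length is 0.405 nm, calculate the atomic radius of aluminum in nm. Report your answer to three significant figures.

In an FCC lattice, atoms touch along the face diagonal, so √2·a = 4r.
r = √2·a/4 = 1.4142 × 0.405 / 4 = 0.143 nm.

0.143 nm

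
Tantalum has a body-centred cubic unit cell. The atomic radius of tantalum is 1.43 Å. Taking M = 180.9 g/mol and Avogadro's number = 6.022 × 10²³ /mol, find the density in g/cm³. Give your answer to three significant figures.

In a BCC lattice, atoms touch along the body diagonal, so √3·a = 4r, giving a = 3.302 Å = 3.302 × 10^-8 cm.
With Z = 2, ρ = Z·M/(N_A·a³) = 2 × 180.9 / (6.022 × 10²³ × 3.602 × 10^-23) = 16.68 g/cm³.

16.7 g/cm³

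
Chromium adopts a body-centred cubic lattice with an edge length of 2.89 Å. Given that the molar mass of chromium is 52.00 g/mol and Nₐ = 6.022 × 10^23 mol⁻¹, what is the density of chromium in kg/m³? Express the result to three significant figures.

7150 kg/m³

A BCC unit cell contains Z = 2 atoms.
Cell volume: a³ = (2.89 Å)³ = (2.890 × 10^-8 cm)³ = 2.414 × 10^-23 cm³.
ρ = Z·M/(N_A·a³) = 2 × 52.00 / (6.022 × 10²³ × 2.414 × 10^-23) = 7.155 g/cm³ = 7150 kg/m³.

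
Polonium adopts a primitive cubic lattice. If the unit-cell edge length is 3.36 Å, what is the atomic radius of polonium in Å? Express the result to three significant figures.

1.68 Å

In a simple cubic lattice, atoms touch along the cell edge, so a = 2r.
r = a/2 = 3.36/2 = 1.68 Å.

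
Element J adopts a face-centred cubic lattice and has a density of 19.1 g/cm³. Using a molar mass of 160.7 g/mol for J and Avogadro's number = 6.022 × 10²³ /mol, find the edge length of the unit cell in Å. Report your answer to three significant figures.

3.82 Å

With Z = 4 atoms per FCC cell, a³ = Z·M/(N_A·ρ) = 4 × 160.7 / (6.022 × 10²³ × 19.10 g/cm³) = 5.589 × 10^-23 cm³.
a = (5.589 × 10^-23)^(1/3) = 3.823 × 10^-8 cm = 3.82 Å.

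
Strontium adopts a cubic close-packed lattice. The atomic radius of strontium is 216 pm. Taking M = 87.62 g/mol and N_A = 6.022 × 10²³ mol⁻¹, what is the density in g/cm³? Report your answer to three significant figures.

In an FCC lattice, atoms touch along the face diagonal, so √2·a = 4r, giving a = 610.9 pm = 6.109 × 10^-8 cm.
With Z = 4, ρ = Z·M/(N_A·a³) = 4 × 87.62 / (6.022 × 10²³ × 2.280 × 10^-22) = 2.552 g/cm³.

2.55 g/cm³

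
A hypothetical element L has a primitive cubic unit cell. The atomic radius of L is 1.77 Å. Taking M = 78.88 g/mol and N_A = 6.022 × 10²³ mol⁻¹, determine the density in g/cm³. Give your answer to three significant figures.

2.95 g/cm³

In a simple cubic lattice, atoms touch along the cell edge, so a = 2r, giving a = 3.540 Å = 3.540 × 10^-8 cm.
With Z = 1, ρ = Z·M/(N_A·a³) = 1 × 78.88 / (6.022 × 10²³ × 4.436 × 10^-23) = 2.953 g/cm³.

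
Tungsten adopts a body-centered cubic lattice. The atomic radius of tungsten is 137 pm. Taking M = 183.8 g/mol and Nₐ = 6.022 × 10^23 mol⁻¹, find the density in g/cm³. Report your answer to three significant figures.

In a BCC lattice, atoms touch along the body diagonal, so √3·a = 4r, giving a = 316.4 pm = 3.164 × 10^-8 cm.
With Z = 2, ρ = Z·M/(N_A·a³) = 2 × 183.8 / (6.022 × 10²³ × 3.167 × 10^-23) = 19.27 g/cm³.

19.3 g/cm³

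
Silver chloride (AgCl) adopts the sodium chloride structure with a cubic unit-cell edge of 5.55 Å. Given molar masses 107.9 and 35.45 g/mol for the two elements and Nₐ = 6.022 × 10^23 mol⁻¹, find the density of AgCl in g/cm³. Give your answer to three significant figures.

5.57 g/cm³

The sodium chloride structure contains Z = 4 formula units per cell; M(AgCl) = 107.9 + 35.45 = 143.35 g/mol.
a³ = (5.550 × 10^-8 cm)³ = 1.710 × 10^-22 cm³.
ρ = 4 × 143.35 / (6.022 × 10²³ × 1.710 × 10^-22) = 5.570 g/cm³.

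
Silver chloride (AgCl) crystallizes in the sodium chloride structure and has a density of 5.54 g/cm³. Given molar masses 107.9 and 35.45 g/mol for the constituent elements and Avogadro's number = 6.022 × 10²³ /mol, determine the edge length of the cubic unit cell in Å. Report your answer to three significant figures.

5.56 Å

M(AgCl) = 143.35 g/mol; Z = 4 formula units per cell.
a³ = Z·M/(N_A·ρ) = 4 × 143.35 / (6.022 × 10²³ × 5.54) = 1.719 × 10^-22 cm³, so a = 5.560 × 10^-8 cm = 5.56 Å.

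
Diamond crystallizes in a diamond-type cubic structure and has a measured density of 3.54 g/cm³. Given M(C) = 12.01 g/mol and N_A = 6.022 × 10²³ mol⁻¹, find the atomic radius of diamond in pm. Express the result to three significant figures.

77.0 pm

For a diamond cubic cell (Z = 8), a³ = Z·M/(N_A·ρ) = 8 × 12.01 / (6.022 × 10²³ × 3.540) = 4.507 × 10^-23 cm³, so a = 3.559 × 10^-8 cm = 355.9 pm.
Nearest neighbors lie along the body diagonal with √3·a = 8r, so r = 0.2165 × a = 77.0 pm.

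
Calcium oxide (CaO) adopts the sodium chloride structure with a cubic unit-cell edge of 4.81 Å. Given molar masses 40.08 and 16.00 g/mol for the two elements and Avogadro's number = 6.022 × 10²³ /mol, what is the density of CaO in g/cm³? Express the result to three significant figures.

3.35 g/cm³

The sodium chloride structure contains Z = 4 formula units per cell; M(CaO) = 40.08 + 16.00 = 56.08 g/mol.
a³ = (4.810 × 10^-8 cm)³ = 1.113 × 10^-22 cm³.
ρ = 4 × 56.08 / (6.022 × 10²³ × 1.113 × 10^-22) = 3.347 g/cm³.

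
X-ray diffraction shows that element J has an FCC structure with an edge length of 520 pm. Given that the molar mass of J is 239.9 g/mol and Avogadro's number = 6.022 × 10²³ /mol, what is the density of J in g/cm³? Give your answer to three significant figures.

An FCC unit cell contains Z = 4 atoms.
Cell volume: a³ = (520 pm)³ = (5.200 × 10^-8 cm)³ = 1.406 × 10^-22 cm³.
ρ = Z·M/(N_A·a³) = 4 × 239.9 / (6.022 × 10²³ × 1.406 × 10^-22) = 11.33 g/cm³.

11.3 g/cm³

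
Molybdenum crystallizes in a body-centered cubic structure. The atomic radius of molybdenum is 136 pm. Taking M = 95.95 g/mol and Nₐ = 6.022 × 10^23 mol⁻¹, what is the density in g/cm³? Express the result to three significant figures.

In a BCC lattice, atoms touch along the body diagonal, so √3·a = 4r, giving a = 314.1 pm = 3.141 × 10^-8 cm.
With Z = 2, ρ = Z·M/(N_A·a³) = 2 × 95.95 / (6.022 × 10²³ × 3.098 × 10^-23) = 10.29 g/cm³.

10.3 g/cm³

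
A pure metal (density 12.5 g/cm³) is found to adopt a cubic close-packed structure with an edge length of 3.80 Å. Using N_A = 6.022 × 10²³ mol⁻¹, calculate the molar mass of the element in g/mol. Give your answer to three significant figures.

103 g/mol

An FCC cell has Z = 4 atoms; a = 3.800 × 10^-8 cm.
M = ρ·N_A·a³/Z = 12.5 × 6.022 × 10²³ × 5.487 × 10^-23 / 4 = 103 g/mol.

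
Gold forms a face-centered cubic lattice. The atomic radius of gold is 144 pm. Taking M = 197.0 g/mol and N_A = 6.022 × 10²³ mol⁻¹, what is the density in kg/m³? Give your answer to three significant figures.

19400 kg/m³

In an FCC lattice, atoms touch along the face diagonal, so √2·a = 4r, giving a = 407.3 pm = 4.073 × 10^-8 cm.
With Z = 4, ρ = Z·M/(N_A·a³) = 4 × 197.0 / (6.022 × 10²³ × 6.757 × 10^-23) = 19.37 g/cm³ = 19400 kg/m³.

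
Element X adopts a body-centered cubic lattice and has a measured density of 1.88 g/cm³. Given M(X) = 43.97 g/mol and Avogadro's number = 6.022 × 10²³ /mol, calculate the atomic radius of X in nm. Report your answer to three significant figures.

For a BCC cell (Z = 2), a³ = Z·M/(N_A·ρ) = 2 × 43.97 / (6.022 × 10²³ × 1.880) = 7.768 × 10^-23 cm³, so a = 4.267 × 10^-8 cm = 0.4267 nm.
Atoms touch along the body diagonal, so √3·a = 4r, so r = 0.4330 × a = 0.185 nm.

0.185 nm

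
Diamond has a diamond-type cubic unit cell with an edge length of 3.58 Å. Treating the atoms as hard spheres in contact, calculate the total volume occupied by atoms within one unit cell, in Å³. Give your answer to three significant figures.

In a diamond cubic lattice nearest neighbors lie along the body diagonal with √3·a = 8r, so r = 0.2165a = 0.7751 Å.
V_atoms = Z × (4/3)πr³ = 8 × (4/3)π × (0.7751)³ = 15.6 Å³.

15.6 Å³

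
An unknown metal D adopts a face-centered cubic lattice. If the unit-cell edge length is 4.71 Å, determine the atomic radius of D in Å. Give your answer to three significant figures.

In an FCC lattice, atoms touch along the face diagonal, so √2·a = 4r.
r = √2·a/4 = 1.4142 × 4.71 / 4 = 1.67 Å.

1.67 Å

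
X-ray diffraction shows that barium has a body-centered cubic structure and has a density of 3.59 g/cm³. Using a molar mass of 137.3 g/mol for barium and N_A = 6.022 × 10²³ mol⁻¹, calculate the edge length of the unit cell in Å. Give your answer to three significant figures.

5.03 Å

With Z = 2 atoms per BCC cell, a³ = Z·M/(N_A·ρ) = 2 × 137.3 / (6.022 × 10²³ × 3.590 g/cm³) = 1.270 × 10^-22 cm³.
a = (1.270 × 10^-22)^(1/3) = 5.027 × 10^-8 cm = 5.03 Å.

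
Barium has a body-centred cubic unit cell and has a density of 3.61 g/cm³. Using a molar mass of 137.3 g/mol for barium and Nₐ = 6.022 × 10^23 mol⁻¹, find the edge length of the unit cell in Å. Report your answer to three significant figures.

5.02 Å

With Z = 2 atoms per BCC cell, a³ = Z·M/(N_A·ρ) = 2 × 137.3 / (6.022 × 10²³ × 3.610 g/cm³) = 1.263 × 10^-22 cm³.
a = (1.263 × 10^-22)^(1/3) = 5.017 × 10^-8 cm = 5.02 Å.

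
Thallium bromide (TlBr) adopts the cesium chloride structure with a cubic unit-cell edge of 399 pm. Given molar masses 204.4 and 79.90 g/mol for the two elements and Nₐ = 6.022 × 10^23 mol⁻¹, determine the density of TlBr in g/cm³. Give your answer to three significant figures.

7.43 g/cm³

The cesium chloride structure contains Z = 1 formula unit per cell; M(TlBr) = 204.4 + 79.90 = 284.3 g/mol.
a³ = (3.990 × 10^-8 cm)³ = 6.352 × 10^-23 cm³.
ρ = 1 × 284.3 / (6.022 × 10²³ × 6.352 × 10^-23) = 7.432 g/cm³.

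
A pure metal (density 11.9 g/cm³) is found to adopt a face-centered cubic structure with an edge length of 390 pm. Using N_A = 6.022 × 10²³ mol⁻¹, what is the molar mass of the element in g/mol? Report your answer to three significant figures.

106 g/mol

An FCC cell has Z = 4 atoms; a = 3.900 × 10^-8 cm.
M = ρ·N_A·a³/Z = 11.9 × 6.022 × 10²³ × 5.932 × 10^-23 / 4 = 106 g/mol.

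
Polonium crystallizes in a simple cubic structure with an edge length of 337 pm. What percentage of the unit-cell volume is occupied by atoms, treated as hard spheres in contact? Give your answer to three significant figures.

In a simple cubic lattice atoms touch along the cell edge, so a = 2r, so r = 0.5000a = 168.5 pm.
Packing fraction = Z·(4/3)πr³ / a³ = 1 × (4/3)π × (168.5)³ / (337)³ = 0.5236 = 52.4%.

52.4%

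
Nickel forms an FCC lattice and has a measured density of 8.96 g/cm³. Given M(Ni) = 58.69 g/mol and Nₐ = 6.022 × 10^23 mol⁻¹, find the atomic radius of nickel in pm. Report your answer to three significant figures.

124 pm

For an FCC cell (Z = 4), a³ = Z·M/(N_A·ρ) = 4 × 58.69 / (6.022 × 10²³ × 8.960) = 4.351 × 10^-23 cm³, so a = 3.517 × 10^-8 cm = 351.7 pm.
Atoms touch along the face diagonal, so √2·a = 4r, so r = 0.3536 × a = 124 pm.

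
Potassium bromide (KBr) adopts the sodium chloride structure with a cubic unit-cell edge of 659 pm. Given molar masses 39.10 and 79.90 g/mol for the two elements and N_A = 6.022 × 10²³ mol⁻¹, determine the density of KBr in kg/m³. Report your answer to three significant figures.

2760 kg/m³

The sodium chloride structure contains Z = 4 formula units per cell; M(KBr) = 39.10 + 79.90 = 119.0 g/mol.
a³ = (6.590 × 10^-8 cm)³ = 2.862 × 10^-22 cm³.
ρ = 4 × 119.0 / (6.022 × 10²³ × 2.862 × 10^-22) = 2.762 g/cm³ = 2760 kg/m³.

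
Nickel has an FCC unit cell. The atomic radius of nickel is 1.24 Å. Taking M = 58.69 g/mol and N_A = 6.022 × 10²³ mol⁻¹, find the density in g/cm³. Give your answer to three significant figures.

9.04 g/cm³

In an FCC lattice, atoms touch along the face diagonal, so √2·a = 4r, giving a = 3.507 Å = 3.507 × 10^-8 cm.
With Z = 4, ρ = Z·M/(N_A·a³) = 4 × 58.69 / (6.022 × 10²³ × 4.314 × 10^-23) = 9.036 g/cm³.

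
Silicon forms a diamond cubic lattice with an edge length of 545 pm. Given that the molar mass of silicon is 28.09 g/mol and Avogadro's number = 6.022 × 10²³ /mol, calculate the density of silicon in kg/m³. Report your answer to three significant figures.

2310 kg/m³

A diamond cubic unit cell contains Z = 8 atoms.
Cell volume: a³ = (545 pm)³ = (5.450 × 10^-8 cm)³ = 1.619 × 10^-22 cm³.
ρ = Z·M/(N_A·a³) = 8 × 28.09 / (6.022 × 10²³ × 1.619 × 10^-22) = 2.305 g/cm³ = 2310 kg/m³.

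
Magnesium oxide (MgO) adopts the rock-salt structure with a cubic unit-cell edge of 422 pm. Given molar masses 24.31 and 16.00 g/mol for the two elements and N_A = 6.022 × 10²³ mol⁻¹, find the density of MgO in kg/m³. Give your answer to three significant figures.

3560 kg/m³

The rock-salt structure contains Z = 4 formula units per cell; M(MgO) = 24.31 + 16.00 = 40.31 g/mol.
a³ = (4.220 × 10^-8 cm)³ = 7.515 × 10^-23 cm³.
ρ = 4 × 40.31 / (6.022 × 10²³ × 7.515 × 10^-23) = 3.563 g/cm³ = 3560 kg/m³.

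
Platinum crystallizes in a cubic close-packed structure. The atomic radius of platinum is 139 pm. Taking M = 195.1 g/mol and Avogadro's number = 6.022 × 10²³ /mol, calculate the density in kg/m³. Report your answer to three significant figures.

In an FCC lattice, atoms touch along the face diagonal, so √2·a = 4r, giving a = 393.2 pm = 3.932 × 10^-8 cm.
With Z = 4, ρ = Z·M/(N_A·a³) = 4 × 195.1 / (6.022 × 10²³ × 6.077 × 10^-23) = 21.33 g/cm³ = 21300 kg/m³.

21300 kg/m³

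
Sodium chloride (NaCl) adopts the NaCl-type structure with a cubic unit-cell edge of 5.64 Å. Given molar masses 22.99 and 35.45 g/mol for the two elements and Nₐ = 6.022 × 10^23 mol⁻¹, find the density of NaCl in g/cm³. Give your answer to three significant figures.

2.16 g/cm³

The NaCl-type structure contains Z = 4 formula units per cell; M(NaCl) = 22.99 + 35.45 = 58.44 g/mol.
a³ = (5.640 × 10^-8 cm)³ = 1.794 × 10^-22 cm³.
ρ = 4 × 58.44 / (6.022 × 10²³ × 1.794 × 10^-22) = 2.164 g/cm³.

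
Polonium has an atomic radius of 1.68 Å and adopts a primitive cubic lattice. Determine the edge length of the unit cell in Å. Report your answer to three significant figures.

In a simple cubic lattice, atoms touch along the cell edge, so a = 2r.
a = 2r = 2 × 1.68 = 3.36 Å.

3.36 Å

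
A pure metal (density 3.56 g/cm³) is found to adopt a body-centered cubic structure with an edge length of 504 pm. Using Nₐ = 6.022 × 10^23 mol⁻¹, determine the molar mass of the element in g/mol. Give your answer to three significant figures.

A BCC cell has Z = 2 atoms; a = 5.040 × 10^-8 cm.
M = ρ·N_A·a³/Z = 3.56 × 6.022 × 10²³ × 1.280 × 10^-22 / 2 = 137 g/mol.

137 g/mol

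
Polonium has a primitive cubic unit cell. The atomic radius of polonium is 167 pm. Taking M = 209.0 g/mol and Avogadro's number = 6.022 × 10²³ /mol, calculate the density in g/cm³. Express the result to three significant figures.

In a simple cubic lattice, atoms touch along the cell edge, so a = 2r, giving a = 334.0 pm = 3.340 × 10^-8 cm.
With Z = 1, ρ = Z·M/(N_A·a³) = 1 × 209.0 / (6.022 × 10²³ × 3.726 × 10^-23) = 9.315 g/cm³.

9.31 g/cm³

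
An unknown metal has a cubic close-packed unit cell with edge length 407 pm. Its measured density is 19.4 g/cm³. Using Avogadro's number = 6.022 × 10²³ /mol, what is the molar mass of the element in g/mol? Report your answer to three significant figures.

An FCC cell has Z = 4 atoms; a = 4.070 × 10^-8 cm.
M = ρ·N_A·a³/Z = 19.4 × 6.022 × 10²³ × 6.742 × 10^-23 / 4 = 197 g/mol.

197 g/mol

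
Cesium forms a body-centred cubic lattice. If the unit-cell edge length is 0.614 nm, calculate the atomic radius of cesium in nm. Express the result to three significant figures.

In a BCC lattice, atoms touch along the body diagonal, so √3·a = 4r.
r = √3·a/4 = 1.7321 × 0.614 / 4 = 0.266 nm.

0.266 nm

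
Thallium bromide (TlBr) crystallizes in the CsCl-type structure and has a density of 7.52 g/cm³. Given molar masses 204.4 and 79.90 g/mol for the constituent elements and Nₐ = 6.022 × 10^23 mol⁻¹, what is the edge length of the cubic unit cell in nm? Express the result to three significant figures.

M(TlBr) = 284.3 g/mol; Z = 1 formula unit per cell.
a³ = Z·M/(N_A·ρ) = 1 × 284.3 / (6.022 × 10²³ × 7.52) = 6.278 × 10^-23 cm³, so a = 3.974 × 10^-8 cm = 0.397 nm.

0.397 nm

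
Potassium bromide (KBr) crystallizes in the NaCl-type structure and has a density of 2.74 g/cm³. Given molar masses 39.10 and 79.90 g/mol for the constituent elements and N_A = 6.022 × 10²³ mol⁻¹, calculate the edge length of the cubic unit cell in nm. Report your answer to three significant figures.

0.661 nm

M(KBr) = 119.0 g/mol; Z = 4 formula units per cell.
a³ = Z·M/(N_A·ρ) = 4 × 119.0 / (6.022 × 10²³ × 2.74) = 2.885 × 10^-22 cm³, so a = 6.608 × 10^-8 cm = 0.661 nm.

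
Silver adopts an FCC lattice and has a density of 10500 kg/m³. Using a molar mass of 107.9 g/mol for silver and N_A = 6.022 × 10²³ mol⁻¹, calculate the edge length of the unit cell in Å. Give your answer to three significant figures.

4.09 Å

With Z = 4 atoms per FCC cell, a³ = Z·M/(N_A·ρ) = 4 × 107.9 / (6.022 × 10²³ × 10.50 g/cm³) = 6.826 × 10^-23 cm³.
a = (6.826 × 10^-23)^(1/3) = 4.087 × 10^-8 cm = 4.09 Å.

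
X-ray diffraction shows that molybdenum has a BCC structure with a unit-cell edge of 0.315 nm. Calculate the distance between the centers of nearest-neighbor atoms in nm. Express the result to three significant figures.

In a BCC structure, atoms touch along the body diagonal, so √3·a = 4r; the nearest-neighbor distance equals 2r = 0.8660·a.
d = 0.8660 × 0.315 = 0.273 nm.

0.273 nm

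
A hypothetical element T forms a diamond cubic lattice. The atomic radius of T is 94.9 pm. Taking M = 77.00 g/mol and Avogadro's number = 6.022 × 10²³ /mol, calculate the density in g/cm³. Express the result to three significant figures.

12.1 g/cm³

In a diamond cubic lattice, nearest neighbors lie along the body diagonal with √3·a = 8r, giving a = 438.3 pm = 4.383 × 10^-8 cm.
With Z = 8, ρ = Z·M/(N_A·a³) = 8 × 77.00 / (6.022 × 10²³ × 8.421 × 10^-23) = 12.15 g/cm³.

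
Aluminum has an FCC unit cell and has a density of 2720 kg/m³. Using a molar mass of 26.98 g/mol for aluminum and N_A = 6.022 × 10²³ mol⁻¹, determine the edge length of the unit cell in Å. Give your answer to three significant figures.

With Z = 4 atoms per FCC cell, a³ = Z·M/(N_A·ρ) = 4 × 26.98 / (6.022 × 10²³ × 2.720 g/cm³) = 6.589 × 10^-23 cm³.
a = (6.589 × 10^-23)^(1/3) = 4.039 × 10^-8 cm = 4.04 Å.

4.04 Å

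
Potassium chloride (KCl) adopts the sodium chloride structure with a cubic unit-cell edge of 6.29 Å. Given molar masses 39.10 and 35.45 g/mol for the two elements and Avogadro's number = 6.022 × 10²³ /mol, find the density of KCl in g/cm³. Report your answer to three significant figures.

1.99 g/cm³

The sodium chloride structure contains Z = 4 formula units per cell; M(KCl) = 39.10 + 35.45 = 74.55 g/mol.
a³ = (6.290 × 10^-8 cm)³ = 2.489 × 10^-22 cm³.
ρ = 4 × 74.55 / (6.022 × 10²³ × 2.489 × 10^-22) = 1.990 g/cm³.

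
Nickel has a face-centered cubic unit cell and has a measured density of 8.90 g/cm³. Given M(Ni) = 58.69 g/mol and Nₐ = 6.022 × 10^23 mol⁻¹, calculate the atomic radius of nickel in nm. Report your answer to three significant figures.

0.125 nm

For an FCC cell (Z = 4), a³ = Z·M/(N_A·ρ) = 4 × 58.69 / (6.022 × 10²³ × 8.900) = 4.380 × 10^-23 cm³, so a = 3.525 × 10^-8 cm = 0.3525 nm.
Atoms touch along the face diagonal, so √2·a = 4r, so r = 0.3536 × a = 0.125 nm.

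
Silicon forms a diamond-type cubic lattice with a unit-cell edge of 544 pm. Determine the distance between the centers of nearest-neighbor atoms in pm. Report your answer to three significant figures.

In a diamond cubic structure, nearest neighbors lie along the body diagonal with √3·a = 8r; the nearest-neighbor distance equals 2r = 0.4330·a.
d = 0.4330 × 544 = 236 pm.

236 pm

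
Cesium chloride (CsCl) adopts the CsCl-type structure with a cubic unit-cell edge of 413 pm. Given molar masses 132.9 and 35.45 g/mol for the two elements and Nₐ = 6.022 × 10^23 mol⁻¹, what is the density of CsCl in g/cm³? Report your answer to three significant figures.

The CsCl-type structure contains Z = 1 formula unit per cell; M(CsCl) = 132.9 + 35.45 = 168.35 g/mol.
a³ = (4.130 × 10^-8 cm)³ = 7.044 × 10^-23 cm³.
ρ = 1 × 168.35 / (6.022 × 10²³ × 7.044 × 10^-23) = 3.968 g/cm³.

3.97 g/cm³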